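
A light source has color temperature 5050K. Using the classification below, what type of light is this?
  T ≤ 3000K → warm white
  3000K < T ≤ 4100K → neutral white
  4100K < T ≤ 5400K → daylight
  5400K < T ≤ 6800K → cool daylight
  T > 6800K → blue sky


Temperature: 5050K
4100K < 5050K ≤ 5400K → daylight
Classification: daylight


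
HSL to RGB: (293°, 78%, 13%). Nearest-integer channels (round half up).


H=293°, S=0.78, L=0.13
C = (1-|2L-1|)×S = (1-|-0.74|)×0.78 = 0.2028
H' = H/60 = 293/60 ≈ 4.8833; X = C×(1-|H' mod 2 - 1|) = 0.17914
m = L - C/2 = 0.13 - 0.1014 = 0.0286
Sector ⌊H'⌋ = 4 → (R',G',B') = (0.17914, 0.0, 0.2028)
RGB = ((R'+m)×255, (G'+m)×255, (B'+m)×255) = (52.9737, 7.293, 59.007)
Round half up → RGB(53, 7, 59)


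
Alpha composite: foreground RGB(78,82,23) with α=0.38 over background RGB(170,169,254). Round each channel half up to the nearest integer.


C = α×F + (1-α)×B, with 1-α = 0.62
R: 0.38×78 + 0.62×170 = 29.64 + 105.40 = 135.04 → 135
G: 0.38×82 + 0.62×169 = 31.16 + 104.78 = 135.94 → 136
B: 0.38×23 + 0.62×254 = 8.74 + 157.48 = 166.22 → 166
= RGB(135, 136, 166)


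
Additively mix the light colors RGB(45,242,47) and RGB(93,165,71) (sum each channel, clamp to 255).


Additive: each channel = min(255, C₁+C₂)
R: 45+93 = 138 → 138
G: 242+165 = 407 → 255
B: 47+71 = 118 → 118
= RGB(138, 255, 118)


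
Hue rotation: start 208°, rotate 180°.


New hue = (H + rotation) mod 360
New hue = (208 + 180) mod 360
= 388 mod 360
= 28°


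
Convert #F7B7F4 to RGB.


F7 → 247 (R)
B7 → 183 (G)
F4 → 244 (B)
= RGB(247, 183, 244)


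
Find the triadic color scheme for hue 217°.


Triadic: equally spaced at 120° intervals
H1 = 217°
H2 = (217 + 120) mod 360 = 337°
H3 = (217 + 240) mod 360 = 97°
Triadic = 217°, 337°, 97°


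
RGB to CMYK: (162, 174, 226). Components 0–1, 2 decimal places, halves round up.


R'=162/255≈0.6353, G'=174/255≈0.6824, B'=226/255≈0.8863
K = 1 - max(R',G',B') = 1 - 226/255 = 29/255 = 0.11372… → 0.11
(1-R'-K)/(1-K) simplifies to (max-R)/max with max = 226:
C = (226-162)/226 = 64/226 = 0.28318… → 0.28
M = (226-174)/226 = 52/226 = 0.23008… → 0.23
Y = (226-226)/226 = 0/226 = 0 → 0.00
= CMYK(0.28, 0.23, 0.00, 0.11)


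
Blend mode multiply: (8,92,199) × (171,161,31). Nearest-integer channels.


Multiply: C = A×B/255, rounded to nearest integer
R: 8×171/255 = 1368/255 ≈ 5.365 → 5
G: 92×161/255 = 14812/255 ≈ 58.086 → 58
B: 199×31/255 = 6169/255 ≈ 24.192 → 24
= RGB(5, 58, 24)


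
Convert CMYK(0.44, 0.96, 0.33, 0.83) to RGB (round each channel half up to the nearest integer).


R = 255 × (1-C) × (1-K) = 255 × 0.56 × 0.17 = 24.276 → 24
G = 255 × (1-M) × (1-K) = 255 × 0.04 × 0.17 = 1.734 → 2
B = 255 × (1-Y) × (1-K) = 255 × 0.67 × 0.17 = 29.0445 → 29
= RGB(24, 2, 29)


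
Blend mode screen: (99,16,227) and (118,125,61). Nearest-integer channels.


Screen: C = 255 - (255-A)×(255-B)/255, rounded to nearest integer
R: 255 - (255-99)×(255-118)/255 = 255 - 21372/255 ≈ 255 - 83.812 = 171.188 → 171
G: 255 - (255-16)×(255-125)/255 = 255 - 31070/255 ≈ 255 - 121.843 = 133.157 → 133
B: 255 - (255-227)×(255-61)/255 = 255 - 5432/255 ≈ 255 - 21.302 = 233.698 → 234
= RGB(171, 133, 234)


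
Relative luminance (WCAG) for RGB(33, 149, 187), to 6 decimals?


Linearize each channel (sRGB transfer function): c = v/255; c_lin = c/12.92 if c ≤ 0.04045, else ((c+0.055)/1.055)^2.4
  R: 33/255 ≈ 0.129412 > 0.04045 → ((0.129412+0.055)/1.055)^2.4 ≈ 0.015209
  G: 149/255 ≈ 0.584314 > 0.04045 → ((0.584314+0.055)/1.055)^2.4 ≈ 0.300544
  B: 187/255 ≈ 0.733333 > 0.04045 → ((0.733333+0.055)/1.055)^2.4 ≈ 0.496933
R_lin = 0.015209, G_lin = 0.300544, B_lin = 0.496933
L = 0.2126×R + 0.7152×G + 0.0722×B
L = 0.2126×0.015209 + 0.7152×0.300544 + 0.0722×0.496933
L ≈ 0.254061


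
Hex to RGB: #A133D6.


A1 → 161 (R)
33 → 51 (G)
D6 → 214 (B)
= RGB(161, 51, 214)


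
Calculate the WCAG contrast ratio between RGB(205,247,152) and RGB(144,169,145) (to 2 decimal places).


Linearize each sRGB channel c=v/255: c/12.92 if c ≤ 0.04045 else ((c+0.055)/1.055)^2.4
L = 0.2126×R_lin + 0.7152×G_lin + 0.0722×B_lin
Color 1 (205,247,152):
  R=205: 205/255≈0.8039 > 0.04045 → ((0.8039+0.055)/1.055)^2.4 ≈ 0.61050
  G=247: 247/255≈0.9686 > 0.04045 → ((0.9686+0.055)/1.055)^2.4 ≈ 0.93011
  B=152: 152/255≈0.5961 > 0.04045 → ((0.5961+0.055)/1.055)^2.4 ≈ 0.31399
  L1 = 0.2126×0.61050 + 0.7152×0.93011 + 0.0722×0.31399 ≈ 0.81768
Color 2 (144,169,145):
  R=144: 144/255≈0.5647 > 0.04045 → ((0.5647+0.055)/1.055)^2.4 ≈ 0.27889
  G=169: 169/255≈0.6627 > 0.04045 → ((0.6627+0.055)/1.055)^2.4 ≈ 0.39676
  B=145: 145/255≈0.5686 > 0.04045 → ((0.5686+0.055)/1.055)^2.4 ≈ 0.28315
  L2 = 0.2126×0.27889 + 0.7152×0.39676 + 0.0722×0.28315 ≈ 0.36350
Lighter = 0.81768, Darker = 0.36350
Ratio = (L_lighter + 0.05) / (L_darker + 0.05)
Ratio = (0.81768 + 0.05) / (0.36350 + 0.05) = 0.86768 / 0.41350 ≈ 2.0984
Ratio ≈ 2.10:1


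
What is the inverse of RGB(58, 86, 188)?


Invert: (255-R, 255-G, 255-B)
R: 255-58 = 197
G: 255-86 = 169
B: 255-188 = 67
= RGB(197, 169, 67)


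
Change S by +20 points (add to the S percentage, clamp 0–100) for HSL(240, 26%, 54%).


Original S = 26%
Adjustment = +20 percentage points
New S = 26 + (20) = 46
Clamp to [0, 100] → 46
= HSL(240°, 46%, 54%)


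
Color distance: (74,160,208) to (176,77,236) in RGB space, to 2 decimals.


d = √[(R₁-R₂)² + (G₁-G₂)² + (B₁-B₂)²]
d = √[(74-176)² + (160-77)² + (208-236)²]
d = √[10404 + 6889 + 784]
d = √18077
d ≈ 134.45


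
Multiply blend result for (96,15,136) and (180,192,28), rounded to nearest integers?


Multiply: C = A×B/255, rounded to nearest integer
R: 96×180/255 = 17280/255 ≈ 67.765 → 68
G: 15×192/255 = 2880/255 ≈ 11.294 → 11
B: 136×28/255 = 3808/255 ≈ 14.933 → 15
= RGB(68, 11, 15)


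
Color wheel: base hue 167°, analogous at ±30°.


Base hue: 167°
Left analog: (167 - 30) mod 360 = 137°
Right analog: (167 + 30) mod 360 = 197°
Analogous hues = 137° and 197°


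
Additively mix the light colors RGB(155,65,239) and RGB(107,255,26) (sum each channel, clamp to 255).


Additive: each channel = min(255, C₁+C₂)
R: 155+107 = 262 → 255
G: 65+255 = 320 → 255
B: 239+26 = 265 → 255
= RGB(255, 255, 255)


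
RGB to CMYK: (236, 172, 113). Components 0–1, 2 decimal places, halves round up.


R'=236/255≈0.9255, G'=172/255≈0.6745, B'=113/255≈0.4431
K = 1 - max(R',G',B') = 1 - 236/255 = 19/255 = 0.07450… → 0.07
(1-R'-K)/(1-K) simplifies to (max-R)/max with max = 236:
C = (236-236)/236 = 0/236 = 0 → 0.00
M = (236-172)/236 = 64/236 = 0.27118… → 0.27
Y = (236-113)/236 = 123/236 = 0.52118… → 0.52
= CMYK(0.00, 0.27, 0.52, 0.07)


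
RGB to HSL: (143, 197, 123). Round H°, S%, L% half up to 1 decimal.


Normalize: R'=143/255≈0.5608, G'=197/255≈0.7725, B'=123/255≈0.4824
Max=197/255, Min=123/255, Δ=Max-Min=74/255
L = (Max+Min)/2 = (197+123)/510 = 320/510 = 0.62745… → L = 62.7%
L > 0.5 → S = Δ/(2-Max-Min) = 74/(510-197-123) = 74/190 = 0.38947… → S = 38.9%
(the 1/255 factors cancel in S and H, so raw channel differences can be used)
Max is G' → H = 60 × ((B-R)/Δ + 2) = 60 × ((123-143)/74 + 2)
  -20/74 + 2 = -0.2702… + 2 = 1.7297…
  H = 60 × 1.7297… = 103.783…° → H = 103.8°
= HSL(103.8°, 38.9%, 62.7%)


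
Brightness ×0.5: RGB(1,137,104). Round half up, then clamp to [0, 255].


Multiply each channel by 0.5, round half up, clamp to [0, 255]
R: 1×0.5 = 0.5 → round → 1
G: 137×0.5 = 68.5 → round → 69
B: 104×0.5 = 52
= RGB(1, 69, 52)


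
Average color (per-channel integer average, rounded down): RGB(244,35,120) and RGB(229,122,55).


Midpoint: each channel = ⌊(C₁+C₂)/2⌋
R: ⌊(244+229)/2⌋ = 236
G: ⌊(35+122)/2⌋ = 78
B: ⌊(120+55)/2⌋ = 87
= RGB(236, 78, 87)


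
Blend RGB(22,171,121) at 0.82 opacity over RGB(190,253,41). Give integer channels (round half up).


C = α×F + (1-α)×B, with 1-α = 0.18
R: 0.82×22 + 0.18×190 = 18.04 + 34.20 = 52.24 → 52
G: 0.82×171 + 0.18×253 = 140.22 + 45.54 = 185.76 → 186
B: 0.82×121 + 0.18×41 = 99.22 + 7.38 = 106.60 → 107
= RGB(52, 186, 107)


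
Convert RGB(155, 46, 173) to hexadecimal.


R = 155 → 9B (hex)
G = 46 → 2E (hex)
B = 173 → AD (hex)
Hex = #9B2EAD


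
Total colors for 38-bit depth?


Colors = 2^bits = 2^38
= 274,877,906,944 colors


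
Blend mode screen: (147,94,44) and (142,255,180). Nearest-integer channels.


Screen: C = 255 - (255-A)×(255-B)/255, rounded to nearest integer
R: 255 - (255-147)×(255-142)/255 = 255 - 12204/255 ≈ 255 - 47.859 = 207.141 → 207
G: 255 - (255-94)×(255-255)/255 = 255 - 0/255 ≈ 255 - 0.000 = 255.000 → 255
B: 255 - (255-44)×(255-180)/255 = 255 - 15825/255 ≈ 255 - 62.059 = 192.941 → 193
= RGB(207, 255, 193)


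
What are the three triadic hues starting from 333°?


Triadic: equally spaced at 120° intervals
H1 = 333°
H2 = (333 + 120) mod 360 = 93°
H3 = (333 + 240) mod 360 = 213°
Triadic = 333°, 93°, 213°


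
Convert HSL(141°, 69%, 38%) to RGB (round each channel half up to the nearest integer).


H=141°, S=0.69, L=0.38
C = (1-|2L-1|)×S = (1-|-0.24|)×0.69 = 0.5244
H' = H/60 = 141/60 ≈ 2.3500; X = C×(1-|H' mod 2 - 1|) = 0.18354
m = L - C/2 = 0.38 - 0.2622 = 0.1178
Sector ⌊H'⌋ = 2 → (R',G',B') = (0.0, 0.5244, 0.18354)
RGB = ((R'+m)×255, (G'+m)×255, (B'+m)×255) = (30.039, 163.761, 76.8417)
Round half up → RGB(30, 164, 77)


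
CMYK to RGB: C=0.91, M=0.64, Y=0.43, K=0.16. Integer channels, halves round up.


R = 255 × (1-C) × (1-K) = 255 × 0.09 × 0.84 = 19.278 → 19
G = 255 × (1-M) × (1-K) = 255 × 0.36 × 0.84 = 77.112 → 77
B = 255 × (1-Y) × (1-K) = 255 × 0.57 × 0.84 = 122.094 → 122
= RGB(19, 77, 122)


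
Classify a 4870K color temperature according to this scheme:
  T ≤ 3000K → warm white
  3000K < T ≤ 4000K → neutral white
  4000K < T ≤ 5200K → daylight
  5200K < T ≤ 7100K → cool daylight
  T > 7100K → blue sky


Temperature: 4870K
4000K < 4870K ≤ 5200K → daylight
Classification: daylight


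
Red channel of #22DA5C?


Color: #22DA5C
R = 22 = 34
G = DA = 218
B = 5C = 92
Red = 34


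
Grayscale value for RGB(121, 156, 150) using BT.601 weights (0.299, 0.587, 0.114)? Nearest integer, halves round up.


Gray = 0.299×R + 0.587×G + 0.114×B
Gray = 0.299×121 + 0.587×156 + 0.114×150
Gray = 36.179 + 91.572 + 17.100
Gray = 144.851 → round half up → 145
Gray = 145


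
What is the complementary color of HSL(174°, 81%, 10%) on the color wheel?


Complement = opposite side of color wheel = hue + 180°
H' = (174 + 180) mod 360 = 354°
S and L unchanged.
= HSL(354°, 81%, 10%)


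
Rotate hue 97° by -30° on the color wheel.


New hue = (H + rotation) mod 360
New hue = (97 -30) mod 360
= 67 mod 360
= 67°


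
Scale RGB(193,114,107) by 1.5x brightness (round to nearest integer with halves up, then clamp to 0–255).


Multiply each channel by 1.5, round half up, clamp to [0, 255]
R: 193×1.5 = 289.5 → round → 290 → clamp → 255
G: 114×1.5 = 171
B: 107×1.5 = 160.5 → round → 161
= RGB(255, 171, 161)


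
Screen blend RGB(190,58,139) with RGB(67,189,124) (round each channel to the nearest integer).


Screen: C = 255 - (255-A)×(255-B)/255, rounded to nearest integer
R: 255 - (255-190)×(255-67)/255 = 255 - 12220/255 ≈ 255 - 47.922 = 207.078 → 207
G: 255 - (255-58)×(255-189)/255 = 255 - 13002/255 ≈ 255 - 50.988 = 204.012 → 204
B: 255 - (255-139)×(255-124)/255 = 255 - 15196/255 ≈ 255 - 59.592 = 195.408 → 195
= RGB(207, 204, 195)


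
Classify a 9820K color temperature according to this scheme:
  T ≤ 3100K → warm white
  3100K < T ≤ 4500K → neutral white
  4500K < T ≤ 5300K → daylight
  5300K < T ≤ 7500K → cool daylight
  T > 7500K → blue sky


Temperature: 9820K
9820K > 7500K → blue sky
Classification: blue sky


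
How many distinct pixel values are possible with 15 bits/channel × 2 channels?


Total bits = 15 bits/channel × 2 channels = 30 bits
Distinct pixel values = 2^30
= 1,073,741,824 pixel values


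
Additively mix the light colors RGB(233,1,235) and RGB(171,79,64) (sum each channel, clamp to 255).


Additive: each channel = min(255, C₁+C₂)
R: 233+171 = 404 → 255
G: 1+79 = 80 → 80
B: 235+64 = 299 → 255
= RGB(255, 80, 255)


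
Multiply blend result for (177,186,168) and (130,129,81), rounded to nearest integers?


Multiply: C = A×B/255, rounded to nearest integer
R: 177×130/255 = 23010/255 ≈ 90.235 → 90
G: 186×129/255 = 23994/255 ≈ 94.094 → 94
B: 168×81/255 = 13608/255 ≈ 53.365 → 53
= RGB(90, 94, 53)


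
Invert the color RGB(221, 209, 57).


Invert: (255-R, 255-G, 255-B)
R: 255-221 = 34
G: 255-209 = 46
B: 255-57 = 198
= RGB(34, 46, 198)


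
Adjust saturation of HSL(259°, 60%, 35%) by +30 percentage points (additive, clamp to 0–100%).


Original S = 60%
Adjustment = +30 percentage points
New S = 60 + (30) = 90
Clamp to [0, 100] → 90
= HSL(259°, 90%, 35%)


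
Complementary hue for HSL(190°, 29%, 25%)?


Complement = opposite side of color wheel = hue + 180°
H' = (190 + 180) mod 360 = 10°
S and L unchanged.
= HSL(10°, 29%, 25%)


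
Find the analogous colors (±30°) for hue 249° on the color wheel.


Base hue: 249°
Left analog: (249 - 30) mod 360 = 219°
Right analog: (249 + 30) mod 360 = 279°
Analogous hues = 219° and 279°


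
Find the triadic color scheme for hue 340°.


Triadic: equally spaced at 120° intervals
H1 = 340°
H2 = (340 + 120) mod 360 = 100°
H3 = (340 + 240) mod 360 = 220°
Triadic = 340°, 100°, 220°


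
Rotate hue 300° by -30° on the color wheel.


New hue = (H + rotation) mod 360
New hue = (300 -30) mod 360
= 270 mod 360
= 270°


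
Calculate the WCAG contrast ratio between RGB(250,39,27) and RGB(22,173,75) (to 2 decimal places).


Linearize each sRGB channel c=v/255: c/12.92 if c ≤ 0.04045 else ((c+0.055)/1.055)^2.4
L = 0.2126×R_lin + 0.7152×G_lin + 0.0722×B_lin
Color 1 (250,39,27):
  R=250: 250/255≈0.9804 > 0.04045 → ((0.9804+0.055)/1.055)^2.4 ≈ 0.95597
  G=39: 39/255≈0.1529 > 0.04045 → ((0.1529+0.055)/1.055)^2.4 ≈ 0.02029
  B=27: 27/255≈0.1059 > 0.04045 → ((0.1059+0.055)/1.055)^2.4 ≈ 0.01096
  L1 = 0.2126×0.95597 + 0.7152×0.02029 + 0.0722×0.01096 ≈ 0.21854
Color 2 (22,173,75):
  R=22: 22/255≈0.0863 > 0.04045 → ((0.0863+0.055)/1.055)^2.4 ≈ 0.00802
  G=173: 173/255≈0.6784 > 0.04045 → ((0.6784+0.055)/1.055)^2.4 ≈ 0.41789
  B=75: 75/255≈0.2941 > 0.04045 → ((0.2941+0.055)/1.055)^2.4 ≈ 0.07036
  L2 = 0.2126×0.00802 + 0.7152×0.41789 + 0.0722×0.07036 ≈ 0.30566
Lighter = 0.30566, Darker = 0.21854
Ratio = (L_lighter + 0.05) / (L_darker + 0.05)
Ratio = (0.30566 + 0.05) / (0.21854 + 0.05) = 0.35566 / 0.26854 ≈ 1.3244
Ratio ≈ 1.32:1


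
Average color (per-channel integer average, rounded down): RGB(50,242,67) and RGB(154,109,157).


Midpoint: each channel = ⌊(C₁+C₂)/2⌋
R: ⌊(50+154)/2⌋ = 102
G: ⌊(242+109)/2⌋ = 175
B: ⌊(67+157)/2⌋ = 112
= RGB(102, 175, 112)


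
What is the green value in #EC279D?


Color: #EC279D
R = EC = 236
G = 27 = 39
B = 9D = 157
Green = 39


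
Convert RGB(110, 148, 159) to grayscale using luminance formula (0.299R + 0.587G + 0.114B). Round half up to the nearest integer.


Gray = 0.299×R + 0.587×G + 0.114×B
Gray = 0.299×110 + 0.587×148 + 0.114×159
Gray = 32.890 + 86.876 + 18.126
Gray = 137.892 → round half up → 138
Gray = 138


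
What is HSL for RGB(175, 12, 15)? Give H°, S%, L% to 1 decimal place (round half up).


Normalize: R'=175/255≈0.6863, G'=12/255≈0.0471, B'=15/255≈0.0588
Max=175/255, Min=12/255, Δ=Max-Min=163/255
L = (Max+Min)/2 = (175+12)/510 = 187/510 = 0.36666… → L = 36.7%
L ≤ 0.5 → S = Δ/(Max+Min) = 163/(175+12) = 163/187 = 0.87165… → S = 87.2%
(the 1/255 factors cancel in S and H, so raw channel differences can be used)
Max is R' → H = 60 × (((G-B)/Δ) mod 6) = 60 × (((12-15)/163) mod 6)
  (-3)/163 = -0.0184…; negative, so add 6 → 5.9815…
  H = 60 × 5.9815… = 358.895…° → H = 358.9°
= HSL(358.9°, 87.2%, 36.7%)


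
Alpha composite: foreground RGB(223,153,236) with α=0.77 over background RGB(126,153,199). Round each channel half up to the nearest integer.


C = α×F + (1-α)×B, with 1-α = 0.23
R: 0.77×223 + 0.23×126 = 171.71 + 28.98 = 200.69 → 201
G: 0.77×153 + 0.23×153 = 117.81 + 35.19 = 153.00 → 153
B: 0.77×236 + 0.23×199 = 181.72 + 45.77 = 227.49 → 227
= RGB(201, 153, 227)


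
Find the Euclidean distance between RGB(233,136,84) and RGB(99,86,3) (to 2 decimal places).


d = √[(R₁-R₂)² + (G₁-G₂)² + (B₁-B₂)²]
d = √[(233-99)² + (136-86)² + (84-3)²]
d = √[17956 + 2500 + 6561]
d = √27017
d ≈ 164.37


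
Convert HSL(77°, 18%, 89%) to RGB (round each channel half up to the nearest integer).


H=77°, S=0.18, L=0.89
C = (1-|2L-1|)×S = (1-|0.78|)×0.18 = 0.0396
H' = H/60 = 77/60 ≈ 1.2833; X = C×(1-|H' mod 2 - 1|) = 0.02838
m = L - C/2 = 0.89 - 0.0198 = 0.8702
Sector ⌊H'⌋ = 1 → (R',G',B') = (0.02838, 0.0396, 0.0)
RGB = ((R'+m)×255, (G'+m)×255, (B'+m)×255) = (229.1379, 231.999, 221.901)
Round half up → RGB(229, 232, 222)


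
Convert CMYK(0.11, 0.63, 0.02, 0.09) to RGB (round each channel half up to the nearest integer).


R = 255 × (1-C) × (1-K) = 255 × 0.89 × 0.91 = 206.5245 → 207
G = 255 × (1-M) × (1-K) = 255 × 0.37 × 0.91 = 85.8585 → 86
B = 255 × (1-Y) × (1-K) = 255 × 0.98 × 0.91 = 227.409 → 227
= RGB(207, 86, 227)


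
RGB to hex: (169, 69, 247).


R = 169 → A9 (hex)
G = 69 → 45 (hex)
B = 247 → F7 (hex)
Hex = #A945F7


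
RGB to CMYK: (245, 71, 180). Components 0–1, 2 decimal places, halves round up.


R'=245/255≈0.9608, G'=71/255≈0.2784, B'=180/255≈0.7059
K = 1 - max(R',G',B') = 1 - 245/255 = 10/255 = 0.03921… → 0.04
(1-R'-K)/(1-K) simplifies to (max-R)/max with max = 245:
C = (245-245)/245 = 0/245 = 0 → 0.00
M = (245-71)/245 = 174/245 = 0.71020… → 0.71
Y = (245-180)/245 = 65/245 = 0.26530… → 0.27
= CMYK(0.00, 0.71, 0.27, 0.04)


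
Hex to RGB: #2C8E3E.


2C → 44 (R)
8E → 142 (G)
3E → 62 (B)
= RGB(44, 142, 62)


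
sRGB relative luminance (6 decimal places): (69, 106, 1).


Linearize each channel (sRGB transfer function): c = v/255; c_lin = c/12.92 if c ≤ 0.04045, else ((c+0.055)/1.055)^2.4
  R: 69/255 ≈ 0.270588 > 0.04045 → ((0.270588+0.055)/1.055)^2.4 ≈ 0.059511
  G: 106/255 ≈ 0.415686 > 0.04045 → ((0.415686+0.055)/1.055)^2.4 ≈ 0.144128
  B: 1/255 ≈ 0.003922 ≤ 0.04045 → 0.003922/12.92 ≈ 0.000304
R_lin = 0.059511, G_lin = 0.144128, B_lin = 0.000304
L = 0.2126×R + 0.7152×G + 0.0722×B
L = 0.2126×0.059511 + 0.7152×0.144128 + 0.0722×0.000304
L ≈ 0.115755


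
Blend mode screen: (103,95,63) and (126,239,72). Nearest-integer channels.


Screen: C = 255 - (255-A)×(255-B)/255, rounded to nearest integer
R: 255 - (255-103)×(255-126)/255 = 255 - 19608/255 ≈ 255 - 76.894 = 178.106 → 178
G: 255 - (255-95)×(255-239)/255 = 255 - 2560/255 ≈ 255 - 10.039 = 244.961 → 245
B: 255 - (255-63)×(255-72)/255 = 255 - 35136/255 ≈ 255 - 137.788 = 117.212 → 117
= RGB(178, 245, 117)


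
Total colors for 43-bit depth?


Colors = 2^bits = 2^43
= 8,796,093,022,208 colors


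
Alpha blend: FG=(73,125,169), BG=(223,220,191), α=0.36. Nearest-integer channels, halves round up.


C = α×F + (1-α)×B, with 1-α = 0.64
R: 0.36×73 + 0.64×223 = 26.28 + 142.72 = 169.00 → 169
G: 0.36×125 + 0.64×220 = 45.00 + 140.80 = 185.80 → 186
B: 0.36×169 + 0.64×191 = 60.84 + 122.24 = 183.08 → 183
= RGB(169, 186, 183)


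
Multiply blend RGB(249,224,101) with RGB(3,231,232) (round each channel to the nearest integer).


Multiply: C = A×B/255, rounded to nearest integer
R: 249×3/255 = 747/255 ≈ 2.929 → 3
G: 224×231/255 = 51744/255 ≈ 202.918 → 203
B: 101×232/255 = 23432/255 ≈ 91.890 → 92
= RGB(3, 203, 92)


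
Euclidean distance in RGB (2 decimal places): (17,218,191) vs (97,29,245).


d = √[(R₁-R₂)² + (G₁-G₂)² + (B₁-B₂)²]
d = √[(17-97)² + (218-29)² + (191-245)²]
d = √[6400 + 35721 + 2916]
d = √45037
d ≈ 212.22


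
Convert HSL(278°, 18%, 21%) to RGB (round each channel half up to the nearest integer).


H=278°, S=0.18, L=0.21
C = (1-|2L-1|)×S = (1-|-0.58|)×0.18 = 0.0756
H' = H/60 = 278/60 ≈ 4.6333; X = C×(1-|H' mod 2 - 1|) = 0.04788
m = L - C/2 = 0.21 - 0.0378 = 0.1722
Sector ⌊H'⌋ = 4 → (R',G',B') = (0.04788, 0.0, 0.0756)
RGB = ((R'+m)×255, (G'+m)×255, (B'+m)×255) = (56.1204, 43.911, 63.189)
Round half up → RGB(56, 44, 63)


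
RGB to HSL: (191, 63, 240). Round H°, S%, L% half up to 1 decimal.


Normalize: R'=191/255≈0.7490, G'=63/255≈0.2471, B'=240/255≈0.9412
Max=240/255, Min=63/255, Δ=Max-Min=177/255
L = (Max+Min)/2 = (240+63)/510 = 303/510 = 0.59411… → L = 59.4%
L > 0.5 → S = Δ/(2-Max-Min) = 177/(510-240-63) = 177/207 = 0.85507… → S = 85.5%
(the 1/255 factors cancel in S and H, so raw channel differences can be used)
Max is B' → H = 60 × ((R-G)/Δ + 4) = 60 × ((191-63)/177 + 4)
  128/177 + 4 = 0.7231… + 4 = 4.7231…
  H = 60 × 4.7231… = 283.389…° → H = 283.4°
= HSL(283.4°, 85.5%, 59.4%)


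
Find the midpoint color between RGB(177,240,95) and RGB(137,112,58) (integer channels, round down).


Midpoint: each channel = ⌊(C₁+C₂)/2⌋
R: ⌊(177+137)/2⌋ = 157
G: ⌊(240+112)/2⌋ = 176
B: ⌊(95+58)/2⌋ = 76
= RGB(157, 176, 76)


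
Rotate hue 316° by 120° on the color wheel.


New hue = (H + rotation) mod 360
New hue = (316 + 120) mod 360
= 436 mod 360
= 76°


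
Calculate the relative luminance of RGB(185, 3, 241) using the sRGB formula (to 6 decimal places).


Linearize each channel (sRGB transfer function): c = v/255; c_lin = c/12.92 if c ≤ 0.04045, else ((c+0.055)/1.055)^2.4
  R: 185/255 ≈ 0.725490 > 0.04045 → ((0.725490+0.055)/1.055)^2.4 ≈ 0.485150
  G: 3/255 ≈ 0.011765 ≤ 0.04045 → 0.011765/12.92 ≈ 0.000911
  B: 241/255 ≈ 0.945098 > 0.04045 → ((0.945098+0.055)/1.055)^2.4 ≈ 0.879622
R_lin = 0.485150, G_lin = 0.000911, B_lin = 0.879622
L = 0.2126×R + 0.7152×G + 0.0722×B
L = 0.2126×0.485150 + 0.7152×0.000911 + 0.0722×0.879622
L ≈ 0.167303


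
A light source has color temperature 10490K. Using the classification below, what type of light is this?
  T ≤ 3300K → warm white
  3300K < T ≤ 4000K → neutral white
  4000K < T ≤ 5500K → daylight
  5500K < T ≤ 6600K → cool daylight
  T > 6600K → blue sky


Temperature: 10490K
10490K > 6600K → blue sky
Classification: blue sky


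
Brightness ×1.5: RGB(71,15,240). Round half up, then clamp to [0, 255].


Multiply each channel by 1.5, round half up, clamp to [0, 255]
R: 71×1.5 = 106.5 → round → 107
G: 15×1.5 = 22.5 → round → 23
B: 240×1.5 = 360 → clamp → 255
= RGB(107, 23, 255)


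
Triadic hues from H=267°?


Triadic: equally spaced at 120° intervals
H1 = 267°
H2 = (267 + 120) mod 360 = 27°
H3 = (267 + 240) mod 360 = 147°
Triadic = 267°, 27°, 147°


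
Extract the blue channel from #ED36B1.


Color: #ED36B1
R = ED = 237
G = 36 = 54
B = B1 = 177
Blue = 177


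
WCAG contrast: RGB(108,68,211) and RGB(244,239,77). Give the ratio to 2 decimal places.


Linearize each sRGB channel c=v/255: c/12.92 if c ≤ 0.04045 else ((c+0.055)/1.055)^2.4
L = 0.2126×R_lin + 0.7152×G_lin + 0.0722×B_lin
Color 1 (108,68,211):
  R=108: 108/255≈0.4235 > 0.04045 → ((0.4235+0.055)/1.055)^2.4 ≈ 0.14996
  G=68: 68/255≈0.2667 > 0.04045 → ((0.2667+0.055)/1.055)^2.4 ≈ 0.05781
  B=211: 211/255≈0.8275 > 0.04045 → ((0.8275+0.055)/1.055)^2.4 ≈ 0.65141
  L1 = 0.2126×0.14996 + 0.7152×0.05781 + 0.0722×0.65141 ≈ 0.12026
Color 2 (244,239,77):
  R=244: 244/255≈0.9569 > 0.04045 → ((0.9569+0.055)/1.055)^2.4 ≈ 0.90466
  G=239: 239/255≈0.9373 > 0.04045 → ((0.9373+0.055)/1.055)^2.4 ≈ 0.86316
  B=77: 77/255≈0.3020 > 0.04045 → ((0.3020+0.055)/1.055)^2.4 ≈ 0.07421
  L2 = 0.2126×0.90466 + 0.7152×0.86316 + 0.0722×0.07421 ≈ 0.81502
Lighter = 0.81502, Darker = 0.12026
Ratio = (L_lighter + 0.05) / (L_darker + 0.05)
Ratio = (0.81502 + 0.05) / (0.12026 + 0.05) = 0.86502 / 0.17026 ≈ 5.0807
Ratio ≈ 5.08:1


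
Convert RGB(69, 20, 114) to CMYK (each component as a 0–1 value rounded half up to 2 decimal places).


R'=69/255≈0.2706, G'=20/255≈0.0784, B'=114/255≈0.4471
K = 1 - max(R',G',B') = 1 - 114/255 = 141/255 = 0.55294… → 0.55
(1-R'-K)/(1-K) simplifies to (max-R)/max with max = 114:
C = (114-69)/114 = 45/114 = 0.39473… → 0.39
M = (114-20)/114 = 94/114 = 0.82456… → 0.82
Y = (114-114)/114 = 0/114 = 0 → 0.00
= CMYK(0.39, 0.82, 0.00, 0.55)


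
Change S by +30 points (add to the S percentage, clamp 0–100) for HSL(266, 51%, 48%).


Original S = 51%
Adjustment = +30 percentage points
New S = 51 + (30) = 81
Clamp to [0, 100] → 81
= HSL(266°, 81%, 48%)


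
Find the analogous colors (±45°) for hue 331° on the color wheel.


Base hue: 331°
Left analog: (331 - 45) mod 360 = 286°
Right analog: (331 + 45) mod 360 = 16°
Analogous hues = 286° and 16°


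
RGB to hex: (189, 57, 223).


R = 189 → BD (hex)
G = 57 → 39 (hex)
B = 223 → DF (hex)
Hex = #BD39DF


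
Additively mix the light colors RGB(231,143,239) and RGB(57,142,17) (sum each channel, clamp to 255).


Additive: each channel = min(255, C₁+C₂)
R: 231+57 = 288 → 255
G: 143+142 = 285 → 255
B: 239+17 = 256 → 255
= RGB(255, 255, 255)


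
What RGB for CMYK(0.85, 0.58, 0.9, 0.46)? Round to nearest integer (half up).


R = 255 × (1-C) × (1-K) = 255 × 0.15 × 0.54 = 20.655 → 21
G = 255 × (1-M) × (1-K) = 255 × 0.42 × 0.54 = 57.834 → 58
B = 255 × (1-Y) × (1-K) = 255 × 0.10 × 0.54 = 13.77 → 14
= RGB(21, 58, 14)


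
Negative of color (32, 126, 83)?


Invert: (255-R, 255-G, 255-B)
R: 255-32 = 223
G: 255-126 = 129
B: 255-83 = 172
= RGB(223, 129, 172)


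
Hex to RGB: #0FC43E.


0F → 15 (R)
C4 → 196 (G)
3E → 62 (B)
= RGB(15, 196, 62)


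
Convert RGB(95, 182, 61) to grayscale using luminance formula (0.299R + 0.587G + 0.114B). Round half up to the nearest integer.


Gray = 0.299×R + 0.587×G + 0.114×B
Gray = 0.299×95 + 0.587×182 + 0.114×61
Gray = 28.405 + 106.834 + 6.954
Gray = 142.193 → round half up → 142
Gray = 142


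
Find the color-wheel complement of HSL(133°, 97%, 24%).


Complement = opposite side of color wheel = hue + 180°
H' = (133 + 180) mod 360 = 313°
S and L unchanged.
= HSL(313°, 97%, 24%)


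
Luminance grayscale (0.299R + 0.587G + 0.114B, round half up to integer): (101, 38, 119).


Gray = 0.299×R + 0.587×G + 0.114×B
Gray = 0.299×101 + 0.587×38 + 0.114×119
Gray = 30.199 + 22.306 + 13.566
Gray = 66.071 → round half up → 66
Gray = 66


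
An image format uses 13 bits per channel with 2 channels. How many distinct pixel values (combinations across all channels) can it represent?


Total bits = 13 bits/channel × 2 channels = 26 bits
Distinct pixel values = 2^26
= 67,108,864 pixel values


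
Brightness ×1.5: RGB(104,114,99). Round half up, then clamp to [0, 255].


Multiply each channel by 1.5, round half up, clamp to [0, 255]
R: 104×1.5 = 156
G: 114×1.5 = 171
B: 99×1.5 = 148.5 → round → 149
= RGB(156, 171, 149)


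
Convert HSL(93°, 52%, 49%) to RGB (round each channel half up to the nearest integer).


H=93°, S=0.52, L=0.49
C = (1-|2L-1|)×S = (1-|-0.02|)×0.52 = 0.5096
H' = H/60 = 93/60 ≈ 1.5500; X = C×(1-|H' mod 2 - 1|) = 0.22932
m = L - C/2 = 0.49 - 0.2548 = 0.2352
Sector ⌊H'⌋ = 1 → (R',G',B') = (0.22932, 0.5096, 0.0)
RGB = ((R'+m)×255, (G'+m)×255, (B'+m)×255) = (118.4526, 189.924, 59.976)
Round half up → RGB(118, 190, 60)


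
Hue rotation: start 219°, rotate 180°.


New hue = (H + rotation) mod 360
New hue = (219 + 180) mod 360
= 399 mod 360
= 39°


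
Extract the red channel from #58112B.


Color: #58112B
R = 58 = 88
G = 11 = 17
B = 2B = 43
Red = 88


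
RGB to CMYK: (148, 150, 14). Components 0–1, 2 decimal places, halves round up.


R'=148/255≈0.5804, G'=150/255≈0.5882, B'=14/255≈0.0549
K = 1 - max(R',G',B') = 1 - 150/255 = 105/255 = 0.41176… → 0.41
(1-R'-K)/(1-K) simplifies to (max-R)/max with max = 150:
C = (150-148)/150 = 2/150 = 0.01333… → 0.01
M = (150-150)/150 = 0/150 = 0 → 0.00
Y = (150-14)/150 = 136/150 = 0.90666… → 0.91
= CMYK(0.01, 0.00, 0.91, 0.41)


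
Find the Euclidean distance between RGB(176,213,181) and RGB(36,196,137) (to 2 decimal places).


d = √[(R₁-R₂)² + (G₁-G₂)² + (B₁-B₂)²]
d = √[(176-36)² + (213-196)² + (181-137)²]
d = √[19600 + 289 + 1936]
d = √21825
d ≈ 147.73


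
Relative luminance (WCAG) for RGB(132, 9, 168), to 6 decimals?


Linearize each channel (sRGB transfer function): c = v/255; c_lin = c/12.92 if c ≤ 0.04045, else ((c+0.055)/1.055)^2.4
  R: 132/255 ≈ 0.517647 > 0.04045 → ((0.517647+0.055)/1.055)^2.4 ≈ 0.230740
  G: 9/255 ≈ 0.035294 ≤ 0.04045 → 0.035294/12.92 ≈ 0.002732
  B: 168/255 ≈ 0.658824 > 0.04045 → ((0.658824+0.055)/1.055)^2.4 ≈ 0.391572
R_lin = 0.230740, G_lin = 0.002732, B_lin = 0.391572
L = 0.2126×R + 0.7152×G + 0.0722×B
L = 0.2126×0.230740 + 0.7152×0.002732 + 0.0722×0.391572
L ≈ 0.079281


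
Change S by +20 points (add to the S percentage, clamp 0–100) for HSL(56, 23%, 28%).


Original S = 23%
Adjustment = +20 percentage points
New S = 23 + (20) = 43
Clamp to [0, 100] → 43
= HSL(56°, 43%, 28%)


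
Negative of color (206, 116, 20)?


Invert: (255-R, 255-G, 255-B)
R: 255-206 = 49
G: 255-116 = 139
B: 255-20 = 235
= RGB(49, 139, 235)


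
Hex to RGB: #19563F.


19 → 25 (R)
56 → 86 (G)
3F → 63 (B)
= RGB(25, 86, 63)


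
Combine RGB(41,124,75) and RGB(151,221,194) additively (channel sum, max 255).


Additive: each channel = min(255, C₁+C₂)
R: 41+151 = 192 → 192
G: 124+221 = 345 → 255
B: 75+194 = 269 → 255
= RGB(192, 255, 255)


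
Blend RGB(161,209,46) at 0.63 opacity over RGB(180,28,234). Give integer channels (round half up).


C = α×F + (1-α)×B, with 1-α = 0.37
R: 0.63×161 + 0.37×180 = 101.43 + 66.60 = 168.03 → 168
G: 0.63×209 + 0.37×28 = 131.67 + 10.36 = 142.03 → 142
B: 0.63×46 + 0.37×234 = 28.98 + 86.58 = 115.56 → 116
= RGB(168, 142, 116)


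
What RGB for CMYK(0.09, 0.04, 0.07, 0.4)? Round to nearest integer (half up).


R = 255 × (1-C) × (1-K) = 255 × 0.91 × 0.60 = 139.23 → 139
G = 255 × (1-M) × (1-K) = 255 × 0.96 × 0.60 = 146.88 → 147
B = 255 × (1-Y) × (1-K) = 255 × 0.93 × 0.60 = 142.29 → 142
= RGB(139, 147, 142)


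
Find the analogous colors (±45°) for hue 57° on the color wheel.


Base hue: 57°
Left analog: (57 - 45) mod 360 = 12°
Right analog: (57 + 45) mod 360 = 102°
Analogous hues = 12° and 102°


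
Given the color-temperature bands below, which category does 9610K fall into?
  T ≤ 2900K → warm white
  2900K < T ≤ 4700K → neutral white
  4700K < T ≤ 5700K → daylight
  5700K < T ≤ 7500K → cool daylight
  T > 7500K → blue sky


Temperature: 9610K
9610K > 7500K → blue sky
Classification: blue sky


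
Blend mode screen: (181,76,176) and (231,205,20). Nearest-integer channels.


Screen: C = 255 - (255-A)×(255-B)/255, rounded to nearest integer
R: 255 - (255-181)×(255-231)/255 = 255 - 1776/255 ≈ 255 - 6.965 = 248.035 → 248
G: 255 - (255-76)×(255-205)/255 = 255 - 8950/255 ≈ 255 - 35.098 = 219.902 → 220
B: 255 - (255-176)×(255-20)/255 = 255 - 18565/255 ≈ 255 - 72.804 = 182.196 → 182
= RGB(248, 220, 182)


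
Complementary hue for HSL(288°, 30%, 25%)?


Complement = opposite side of color wheel = hue + 180°
H' = (288 + 180) mod 360 = 108°
S and L unchanged.
= HSL(108°, 30%, 25%)


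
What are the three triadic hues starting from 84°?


Triadic: equally spaced at 120° intervals
H1 = 84°
H2 = (84 + 120) mod 360 = 204°
H3 = (84 + 240) mod 360 = 324°
Triadic = 84°, 204°, 324°


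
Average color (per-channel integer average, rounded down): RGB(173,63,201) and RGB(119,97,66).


Midpoint: each channel = ⌊(C₁+C₂)/2⌋
R: ⌊(173+119)/2⌋ = 146
G: ⌊(63+97)/2⌋ = 80
B: ⌊(201+66)/2⌋ = 133
= RGB(146, 80, 133)


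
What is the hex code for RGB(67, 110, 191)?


R = 67 → 43 (hex)
G = 110 → 6E (hex)
B = 191 → BF (hex)
Hex = #436EBF


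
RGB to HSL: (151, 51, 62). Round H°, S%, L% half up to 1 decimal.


Normalize: R'=151/255≈0.5922, G'=51/255≈0.2000, B'=62/255≈0.2431
Max=151/255, Min=51/255, Δ=Max-Min=100/255
L = (Max+Min)/2 = (151+51)/510 = 202/510 = 0.39607… → L = 39.6%
L ≤ 0.5 → S = Δ/(Max+Min) = 100/(151+51) = 100/202 = 0.49504… → S = 49.5%
(the 1/255 factors cancel in S and H, so raw channel differences can be used)
Max is R' → H = 60 × (((G-B)/Δ) mod 6) = 60 × (((51-62)/100) mod 6)
  (-11)/100 = -0.11; negative, so add 6 → 5.89
  H = 60 × 5.89 = 353.4° → H = 353.4°
= HSL(353.4°, 49.5%, 39.6%)


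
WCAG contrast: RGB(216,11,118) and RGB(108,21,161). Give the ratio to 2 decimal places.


Linearize each sRGB channel c=v/255: c/12.92 if c ≤ 0.04045 else ((c+0.055)/1.055)^2.4
L = 0.2126×R_lin + 0.7152×G_lin + 0.0722×B_lin
Color 1 (216,11,118):
  R=216: 216/255≈0.8471 > 0.04045 → ((0.8471+0.055)/1.055)^2.4 ≈ 0.68669
  G=11: 11/255≈0.0431 > 0.04045 → ((0.0431+0.055)/1.055)^2.4 ≈ 0.00335
  B=118: 118/255≈0.4627 > 0.04045 → ((0.4627+0.055)/1.055)^2.4 ≈ 0.18116
  L1 = 0.2126×0.68669 + 0.7152×0.00335 + 0.0722×0.18116 ≈ 0.16146
Color 2 (108,21,161):
  R=108: 108/255≈0.4235 > 0.04045 → ((0.4235+0.055)/1.055)^2.4 ≈ 0.14996
  G=21: 21/255≈0.0824 > 0.04045 → ((0.0824+0.055)/1.055)^2.4 ≈ 0.00750
  B=161: 161/255≈0.6314 > 0.04045 → ((0.6314+0.055)/1.055)^2.4 ≈ 0.35640
  L2 = 0.2126×0.14996 + 0.7152×0.00750 + 0.0722×0.35640 ≈ 0.06298
Lighter = 0.16146, Darker = 0.06298
Ratio = (L_lighter + 0.05) / (L_darker + 0.05)
Ratio = (0.16146 + 0.05) / (0.06298 + 0.05) = 0.21146 / 0.11298 ≈ 1.8717
Ratio ≈ 1.87:1


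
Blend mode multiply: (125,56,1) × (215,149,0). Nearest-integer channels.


Multiply: C = A×B/255, rounded to nearest integer
R: 125×215/255 = 26875/255 ≈ 105.392 → 105
G: 56×149/255 = 8344/255 ≈ 32.722 → 33
B: 1×0/255 = 0/255 ≈ 0.000 → 0
= RGB(105, 33, 0)


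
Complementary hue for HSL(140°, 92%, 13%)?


Complement = opposite side of color wheel = hue + 180°
H' = (140 + 180) mod 360 = 320°
S and L unchanged.
= HSL(320°, 92%, 13%)


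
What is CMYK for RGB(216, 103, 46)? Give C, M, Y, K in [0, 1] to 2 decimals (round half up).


R'=216/255≈0.8471, G'=103/255≈0.4039, B'=46/255≈0.1804
K = 1 - max(R',G',B') = 1 - 216/255 = 39/255 = 0.15294… → 0.15
(1-R'-K)/(1-K) simplifies to (max-R)/max with max = 216:
C = (216-216)/216 = 0/216 = 0 → 0.00
M = (216-103)/216 = 113/216 = 0.52314… → 0.52
Y = (216-46)/216 = 170/216 = 0.78703… → 0.79
= CMYK(0.00, 0.52, 0.79, 0.15)


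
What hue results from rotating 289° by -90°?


New hue = (H + rotation) mod 360
New hue = (289 -90) mod 360
= 199 mod 360
= 199°


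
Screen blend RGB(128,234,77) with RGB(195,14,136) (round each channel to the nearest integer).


Screen: C = 255 - (255-A)×(255-B)/255, rounded to nearest integer
R: 255 - (255-128)×(255-195)/255 = 255 - 7620/255 ≈ 255 - 29.882 = 225.118 → 225
G: 255 - (255-234)×(255-14)/255 = 255 - 5061/255 ≈ 255 - 19.847 = 235.153 → 235
B: 255 - (255-77)×(255-136)/255 = 255 - 21182/255 ≈ 255 - 83.067 = 171.933 → 172
= RGB(225, 235, 172)


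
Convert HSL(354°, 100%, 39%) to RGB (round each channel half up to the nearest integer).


H=354°, S=1.00, L=0.39
C = (1-|2L-1|)×S = (1-|-0.22|)×1.00 = 0.78
H' = H/60 = 354/60 ≈ 5.9000; X = C×(1-|H' mod 2 - 1|) = 0.078
m = L - C/2 = 0.39 - 0.39 = 0
Sector ⌊H'⌋ = 5 → (R',G',B') = (0.78, 0.0, 0.078)
RGB = ((R'+m)×255, (G'+m)×255, (B'+m)×255) = (198.9, 0.0, 19.89)
Round half up → RGB(199, 0, 20)


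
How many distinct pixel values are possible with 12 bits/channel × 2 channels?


Total bits = 12 bits/channel × 2 channels = 24 bits
Distinct pixel values = 2^24
= 16,777,216 pixel values


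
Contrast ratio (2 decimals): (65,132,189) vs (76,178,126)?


Linearize each sRGB channel c=v/255: c/12.92 if c ≤ 0.04045 else ((c+0.055)/1.055)^2.4
L = 0.2126×R_lin + 0.7152×G_lin + 0.0722×B_lin
Color 1 (65,132,189):
  R=65: 65/255≈0.2549 > 0.04045 → ((0.2549+0.055)/1.055)^2.4 ≈ 0.05286
  G=132: 132/255≈0.5176 > 0.04045 → ((0.5176+0.055)/1.055)^2.4 ≈ 0.23074
  B=189: 189/255≈0.7412 > 0.04045 → ((0.7412+0.055)/1.055)^2.4 ≈ 0.50888
  L1 = 0.2126×0.05286 + 0.7152×0.23074 + 0.0722×0.50888 ≈ 0.21300
Color 2 (76,178,126):
  R=76: 76/255≈0.2980 > 0.04045 → ((0.2980+0.055)/1.055)^2.4 ≈ 0.07227
  G=178: 178/255≈0.6980 > 0.04045 → ((0.6980+0.055)/1.055)^2.4 ≈ 0.44520
  B=126: 126/255≈0.4941 > 0.04045 → ((0.4941+0.055)/1.055)^2.4 ≈ 0.20864
  L2 = 0.2126×0.07227 + 0.7152×0.44520 + 0.0722×0.20864 ≈ 0.34884
Lighter = 0.34884, Darker = 0.21300
Ratio = (L_lighter + 0.05) / (L_darker + 0.05)
Ratio = (0.34884 + 0.05) / (0.21300 + 0.05) = 0.39884 / 0.26300 ≈ 1.5165
Ratio ≈ 1.52:1


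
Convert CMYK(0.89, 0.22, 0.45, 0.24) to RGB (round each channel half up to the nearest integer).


R = 255 × (1-C) × (1-K) = 255 × 0.11 × 0.76 = 21.318 → 21
G = 255 × (1-M) × (1-K) = 255 × 0.78 × 0.76 = 151.164 → 151
B = 255 × (1-Y) × (1-K) = 255 × 0.55 × 0.76 = 106.59 → 107
= RGB(21, 151, 107)


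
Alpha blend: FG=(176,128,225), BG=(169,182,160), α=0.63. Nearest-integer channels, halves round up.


C = α×F + (1-α)×B, with 1-α = 0.37
R: 0.63×176 + 0.37×169 = 110.88 + 62.53 = 173.41 → 173
G: 0.63×128 + 0.37×182 = 80.64 + 67.34 = 147.98 → 148
B: 0.63×225 + 0.37×160 = 141.75 + 59.20 = 200.95 → 201
= RGB(173, 148, 201)


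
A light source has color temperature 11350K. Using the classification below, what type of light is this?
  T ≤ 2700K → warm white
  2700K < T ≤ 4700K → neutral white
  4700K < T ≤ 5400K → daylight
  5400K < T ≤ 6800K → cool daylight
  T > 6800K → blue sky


Temperature: 11350K
11350K > 6800K → blue sky
Classification: blue sky


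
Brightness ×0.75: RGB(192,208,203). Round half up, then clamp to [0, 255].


Multiply each channel by 0.75, round half up, clamp to [0, 255]
R: 192×0.75 = 144
G: 208×0.75 = 156
B: 203×0.75 = 152.25 → round → 152
= RGB(144, 156, 152)


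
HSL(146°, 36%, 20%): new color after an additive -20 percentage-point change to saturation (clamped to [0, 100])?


Original S = 36%
Adjustment = -20 percentage points
New S = 36 + (-20) = 16
Clamp to [0, 100] → 16
= HSL(146°, 16%, 20%)


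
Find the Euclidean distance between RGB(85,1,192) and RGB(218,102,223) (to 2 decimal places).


d = √[(R₁-R₂)² + (G₁-G₂)² + (B₁-B₂)²]
d = √[(85-218)² + (1-102)² + (192-223)²]
d = √[17689 + 10201 + 961]
d = √28851
d ≈ 169.86


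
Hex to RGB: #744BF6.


74 → 116 (R)
4B → 75 (G)
F6 → 246 (B)
= RGB(116, 75, 246)


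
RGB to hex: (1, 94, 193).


R = 1 → 01 (hex)
G = 94 → 5E (hex)
B = 193 → C1 (hex)
Hex = #015EC1


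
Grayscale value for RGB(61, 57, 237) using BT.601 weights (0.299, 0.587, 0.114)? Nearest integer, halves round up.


Gray = 0.299×R + 0.587×G + 0.114×B
Gray = 0.299×61 + 0.587×57 + 0.114×237
Gray = 18.239 + 33.459 + 27.018
Gray = 78.716 → round half up → 79
Gray = 79
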